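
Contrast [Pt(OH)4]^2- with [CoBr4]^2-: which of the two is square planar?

[Pt(OH)4]^2-

For [Pt(OH)4]^2-: Summing ligand charges against the −2 overall charge gives an oxidation state of +2 for platinum. Group 10 minus oxidation state 2 gives a d⁸ configuration. A 5d d⁸ ion has a large crystal-field splitting; square planar leaves the high-energy d_{x²−y²} orbital empty and maximises CFSE. → square planar.
For [CoBr4]^2-: Each bromide is −1; balancing the −2 overall charge requires Co(II). Group 9 minus oxidation state 2 gives a d⁷ configuration. For a high-spin 3d d⁷ ion with weak-field ligands the small Δₜ gives little square-planar CFSE advantage, so four ligands adopt the sterically favoured tetrahedral geometry. → tetrahedral.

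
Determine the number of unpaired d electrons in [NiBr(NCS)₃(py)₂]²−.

2 unpaired electrons

Each bromide is −1; each isothiocyanate is −1; pyridine is neutral; balancing the −2 overall charge requires Ni(II).
Nickel is a group-10 element; Ni(II) is therefore d⁸.
In an octahedral field the d⁸ configuration is t₂g⁶e_g² (only one arrangement possible), giving 2 unpaired electrons.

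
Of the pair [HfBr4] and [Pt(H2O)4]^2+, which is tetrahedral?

For [HfBr4]: Each bromide is −1; balancing the 0 overall charge requires Hf(IV). Group 4 minus oxidation state 4 gives a d⁰ configuration. A d⁰ ion has no crystal-field stabilisation preference between square planar and tetrahedral, so four ligands adopt the sterically favoured tetrahedral geometry. → tetrahedral.
For [Pt(H2O)4]^2+: Ligand charges: water is neutral. With an overall charge of +2 the platinum centre must be in the +2 oxidation state. Platinum is a group-10 element; Pt(II) is therefore d⁸. A 5d d⁸ ion has a large crystal-field splitting; square planar leaves the high-energy d_{x²−y²} orbital empty and maximises CFSE. → square planar.

[HfBr4]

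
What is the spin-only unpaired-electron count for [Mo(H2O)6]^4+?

Ligand charges: water is neutral. With an overall charge of +4 the molybdenum centre must be in the +4 oxidation state.
Mo sits in group 6, so the d-electron count is 6 − 4 = 2.
In an octahedral field the d² configuration is t₂g²e_g⁰ (only one arrangement possible), giving 2 unpaired electrons.

2 unpaired electrons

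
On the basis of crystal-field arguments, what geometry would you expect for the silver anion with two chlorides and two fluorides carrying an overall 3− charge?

tetrahedral

Ligand charges: each chloride is −1; each fluoride is −1. With an overall charge of −3 the silver centre must be in the +1 oxidation state.
Group 11 minus oxidation state 1 gives a d¹⁰ configuration.
With 4 monodentate ligands the coordination number is 4.
A d¹⁰ ion has no crystal-field stabilisation preference between square planar and tetrahedral, so four ligands adopt the sterically favoured tetrahedral geometry.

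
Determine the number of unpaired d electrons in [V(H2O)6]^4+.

1 unpaired electron

Ligand charges: water is neutral. With an overall charge of +4 the vanadium centre must be in the +4 oxidation state.
V sits in group 5, so the d-electron count is 5 − 4 = 1.
In an octahedral field the d¹ configuration is t₂g¹e_g⁰ (only one arrangement possible), giving 1 unpaired electron.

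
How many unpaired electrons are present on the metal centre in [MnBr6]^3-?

4 unpaired electrons

Each bromide is −1; balancing the −3 overall charge requires Mn(III).
Group 7 minus oxidation state 3 gives a d⁴ configuration.
The spin state decides the count: Bromide is a weak-field ligand for a first-row metal, so the complex is high-spin.
An octahedral high-spin d⁴ ion is t₂g³e_g¹, giving 4 unpaired electrons.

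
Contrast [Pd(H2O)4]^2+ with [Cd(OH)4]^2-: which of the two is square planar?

For [Pd(H2O)4]^2+: Ligand charges: water is neutral. With an overall charge of +2 the palladium centre must be in the +2 oxidation state. Pd sits in group 10, so the d-electron count is 10 − 2 = 8. A 4d d⁸ ion has a large crystal-field splitting; square planar leaves the high-energy d_{x²−y²} orbital empty and maximises CFSE. → square planar.
For [Cd(OH)4]^2-: Summing ligand charges against the −2 overall charge gives an oxidation state of +2 for cadmium. Cadmium is a group-12 element; Cd(II) is therefore d¹⁰. A d¹⁰ ion has no crystal-field stabilisation preference between square planar and tetrahedral, so four ligands adopt the sterically favoured tetrahedral geometry. → tetrahedral.

[Pd(H2O)4]^2+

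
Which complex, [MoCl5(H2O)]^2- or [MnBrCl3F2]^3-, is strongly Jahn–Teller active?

[MoCl5(H2O)]^2-: Each chloride is −1; water is neutral; balancing the −2 overall charge requires Mo(III). Mo sits in group 6, so the d-electron count is 6 − 3 = 3. The d³ configuration leaves the e_g set evenly filled (or empty) — no strong Jahn–Teller driving force.
[MnBrCl3F2]^3-: Summing ligand charges against the −3 overall charge gives an oxidation state of +3 for manganese. Manganese is a group-7 element; Mn(III) is therefore d⁴. Bromide, chloride, and fluoride are weak-field ligands for a first-row metal, so the complex is high-spin. The t₂g³e_g¹ (high-spin) configuration has an unevenly filled e_g set; the Jahn–Teller theorem predicts a tetragonal distortion (typically axial elongation) to lift the degeneracy.

[MnBrCl3F2]^3-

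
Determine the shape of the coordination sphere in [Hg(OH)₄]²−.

tetrahedral

Summing ligand charges against the −2 overall charge gives an oxidation state of +2 for mercury.
Group 12 minus oxidation state 2 gives a d¹⁰ configuration.
Coordination number: 4.
A d¹⁰ ion has no crystal-field stabilisation preference between square planar and tetrahedral, so four ligands adopt the sterically favoured tetrahedral geometry.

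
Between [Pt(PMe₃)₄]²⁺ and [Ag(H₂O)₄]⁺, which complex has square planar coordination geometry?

[Pt(PMe₃)₄]²⁺

For [Pt(PMe₃)₄]²⁺: Summing ligand charges against the +2 overall charge gives an oxidation state of +2 for platinum. Platinum is a group-10 element; Pt(II) is therefore d⁸. A 5d d⁸ ion has a large crystal-field splitting; square planar leaves the high-energy d_{x²−y²} orbital empty and maximises CFSE. → square planar.
For [Ag(H₂O)₄]⁺: Ligand charges: water is neutral. With an overall charge of +1 the silver centre must be in the +1 oxidation state. Group 11 minus oxidation state 1 gives a d¹⁰ configuration. A d¹⁰ ion has no crystal-field stabilisation preference between square planar and tetrahedral, so four ligands adopt the sterically favoured tetrahedral geometry. → tetrahedral.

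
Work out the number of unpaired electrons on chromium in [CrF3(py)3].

3

Each fluoride is −1; pyridine is neutral; balancing the 0 overall charge requires Cr(III).
Chromium is a group-6 element; Cr(III) is therefore d³.
In an octahedral field the d³ configuration is t₂g³e_g⁰ (only one arrangement possible), giving 3 unpaired electrons.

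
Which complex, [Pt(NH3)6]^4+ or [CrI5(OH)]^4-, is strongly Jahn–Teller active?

[Pt(NH3)6]^4+: Ammonia is neutral; balancing the +4 overall charge requires Pt(IV). Pt sits in group 10, so the d-electron count is 10 − 4 = 6. A 5d ion has a large Δₒ and is invariably low-spin. The d⁶ configuration leaves the e_g set evenly filled (or empty) — no strong Jahn–Teller driving force.
[CrI5(OH)]^4-: Each iodide is −1; each hydroxide is −1; balancing the −4 overall charge requires Cr(II). Group 6 minus oxidation state 2 gives a d⁴ configuration. Hydroxide and iodide are weak-field ligands for a first-row metal, so the complex is high-spin. The t₂g³e_g¹ (high-spin) configuration has an unevenly filled e_g set; the Jahn–Teller theorem predicts a tetragonal distortion (typically axial elongation) to lift the degeneracy.

[CrI5(OH)]^4-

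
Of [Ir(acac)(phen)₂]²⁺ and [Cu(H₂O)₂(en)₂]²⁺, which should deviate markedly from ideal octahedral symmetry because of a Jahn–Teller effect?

[Ir(acac)(phen)₂]²⁺: Ligand charges: each acetylacetonate is −1; 1,10-phenanthroline is neutral. With an overall charge of +2 the iridium centre must be in the +3 oxidation state. Ir sits in group 9, so the d-electron count is 9 − 3 = 6. A 5d ion has a large Δₒ and is invariably low-spin. The d⁶ configuration leaves the e_g set evenly filled (or empty) — no strong Jahn–Teller driving force.
[Cu(H₂O)₂(en)₂]²⁺: Water is neutral; ethylenediamine is neutral; balancing the +2 overall charge requires Cu(II). Cu sits in group 11, so the d-electron count is 11 − 2 = 9. The t₂g⁶e_g³ configuration has an unevenly filled e_g set; the Jahn–Teller theorem predicts a tetragonal distortion (typically axial elongation) to lift the degeneracy.

[Cu(H₂O)₂(en)₂]²⁺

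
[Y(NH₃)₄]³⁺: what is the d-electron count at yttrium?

d0

Ligand charges: ammonia is neutral. With an overall charge of +3 the yttrium centre must be in the +3 oxidation state.
Group 3 minus oxidation state 3 gives a d⁰ configuration.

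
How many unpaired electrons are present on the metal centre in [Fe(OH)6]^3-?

Summing ligand charges against the −3 overall charge gives an oxidation state of +3 for iron.
Iron is a group-8 element; Fe(III) is therefore d⁵.
The spin state decides the count: Hydroxide is a weak-field ligand for a first-row metal, so the complex is high-spin.
An octahedral high-spin d⁵ ion is t₂g³e_g², giving 5 unpaired electrons.

5 unpaired electrons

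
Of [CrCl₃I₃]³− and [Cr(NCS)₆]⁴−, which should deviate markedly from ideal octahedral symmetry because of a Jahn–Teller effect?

[CrCl₃I₃]³−: Each chloride is −1; each iodide is −1; balancing the −3 overall charge requires Cr(III). Cr sits in group 6, so the d-electron count is 6 − 3 = 3. The d³ configuration leaves the e_g set evenly filled (or empty) — no strong Jahn–Teller driving force.
[Cr(NCS)₆]⁴−: Each isothiocyanate is −1; balancing the −4 overall charge requires Cr(II). Chromium is a group-6 element; Cr(II) is therefore d⁴. Isothiocyanate is a weak-field ligand for a first-row metal, so the complex is high-spin. The t₂g³e_g¹ (high-spin) configuration has an unevenly filled e_g set; the Jahn–Teller theorem predicts a tetragonal distortion (typically axial elongation) to lift the degeneracy.

[Cr(NCS)₆]⁴−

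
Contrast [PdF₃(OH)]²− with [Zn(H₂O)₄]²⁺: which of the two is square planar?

[PdF₃(OH)]²−

For [PdF₃(OH)]²−: Each fluoride is −1; each hydroxide is −1; balancing the −2 overall charge requires Pd(II). Group 10 minus oxidation state 2 gives a d⁸ configuration. A 4d d⁸ ion has a large crystal-field splitting; square planar leaves the high-energy d_{x²−y²} orbital empty and maximises CFSE. → square planar.
For [Zn(H₂O)₄]²⁺: Ligand charges: water is neutral. With an overall charge of +2 the zinc centre must be in the +2 oxidation state. Group 12 minus oxidation state 2 gives a d¹⁰ configuration. A d¹⁰ ion has no crystal-field stabilisation preference between square planar and tetrahedral, so four ligands adopt the sterically favoured tetrahedral geometry. → tetrahedral.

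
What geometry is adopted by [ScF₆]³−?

Summing ligand charges against the −3 overall charge gives an oxidation state of +3 for scandium.
Group 3 minus oxidation state 3 gives a d⁰ configuration.
Coordination number: 6.
Six donors around a single metal centre give an octahedral coordination sphere.

octahedral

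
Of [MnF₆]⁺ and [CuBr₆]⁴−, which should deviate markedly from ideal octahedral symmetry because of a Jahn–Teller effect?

[MnF₆]⁺: Summing ligand charges against the +1 overall charge gives an oxidation state of +7 for manganese. Manganese is a group-7 element; Mn(VII) is therefore d⁰. The d⁰ configuration leaves the e_g set evenly filled (or empty) — no strong Jahn–Teller driving force.
[CuBr₆]⁴−: Each bromide is −1; balancing the −4 overall charge requires Cu(II). Group 11 minus oxidation state 2 gives a d⁹ configuration. The t₂g⁶e_g³ configuration has an unevenly filled e_g set; the Jahn–Teller theorem predicts a tetragonal distortion (typically axial elongation) to lift the degeneracy.

[CuBr₆]⁴−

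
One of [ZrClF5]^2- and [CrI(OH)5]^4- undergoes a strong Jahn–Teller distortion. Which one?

[CrI(OH)5]^4-

[ZrClF5]^2-: Ligand charges: each chloride is −1; each fluoride is −1. With an overall charge of −2 the zirconium centre must be in the +4 oxidation state. Zirconium is a group-4 element; Zr(IV) is therefore d⁰. The d⁰ configuration leaves the e_g set evenly filled (or empty) — no strong Jahn–Teller driving force.
[CrI(OH)5]^4-: Summing ligand charges against the −4 overall charge gives an oxidation state of +2 for chromium. Chromium is a group-6 element; Cr(II) is therefore d⁴. Hydroxide and iodide are weak-field ligands for a first-row metal, so the complex is high-spin. The t₂g³e_g¹ (high-spin) configuration has an unevenly filled e_g set; the Jahn–Teller theorem predicts a tetragonal distortion (typically axial elongation) to lift the degeneracy.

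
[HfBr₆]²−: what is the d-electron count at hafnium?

d0

Ligand charges: each bromide is −1. With an overall charge of −2 the hafnium centre must be in the +4 oxidation state.
Hafnium is a group-4 element; Hf(IV) is therefore d⁰.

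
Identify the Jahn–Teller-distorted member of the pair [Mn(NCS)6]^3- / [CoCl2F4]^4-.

[Mn(NCS)6]^3-

[Mn(NCS)6]^3-: Summing ligand charges against the −3 overall charge gives an oxidation state of +3 for manganese. Manganese is a group-7 element; Mn(III) is therefore d⁴. Isothiocyanate is a weak-field ligand for a first-row metal, so the complex is high-spin. The t₂g³e_g¹ (high-spin) configuration has an unevenly filled e_g set; the Jahn–Teller theorem predicts a tetragonal distortion (typically axial elongation) to lift the degeneracy.
[CoCl2F4]^4-: Each chloride is −1; each fluoride is −1; balancing the −4 overall charge requires Co(II). Cobalt is a group-9 element; Co(II) is therefore d⁷. Chloride and fluoride are weak-field ligands for a first-row metal, so the complex is high-spin. The d⁷ configuration leaves the e_g set evenly filled (or empty) — no strong Jahn–Teller driving force.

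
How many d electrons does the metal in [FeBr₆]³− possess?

d5

Ligand charges: each bromide is −1. With an overall charge of −3 the iron centre must be in the +3 oxidation state.
Iron is a group-8 element; Fe(III) is therefore d⁵.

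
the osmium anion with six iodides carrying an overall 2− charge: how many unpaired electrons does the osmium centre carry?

Each iodide is −1; balancing the −2 overall charge requires Os(IV).
Osmium is a group-8 element; Os(IV) is therefore d⁴.
The spin state decides the count: a 5d ion has a large Δₒ and is invariably low-spin.
An octahedral low-spin d⁴ ion is t₂g⁴e_g⁰, giving 2 unpaired electrons.

2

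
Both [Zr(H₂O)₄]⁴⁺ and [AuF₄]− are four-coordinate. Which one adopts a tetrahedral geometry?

For [Zr(H₂O)₄]⁴⁺: Water is neutral; balancing the +4 overall charge requires Zr(IV). Zr sits in group 4, so the d-electron count is 4 − 4 = 0. A d⁰ ion has no crystal-field stabilisation preference between square planar and tetrahedral, so four ligands adopt the sterically favoured tetrahedral geometry. → tetrahedral.
For [AuF₄]−: Each fluoride is −1; balancing the −1 overall charge requires Au(III). Gold is a group-11 element; Au(III) is therefore d⁸. A 5d d⁸ ion has a large crystal-field splitting; square planar leaves the high-energy d_{x²−y²} orbital empty and maximises CFSE. → square planar.

[Zr(H₂O)₄]⁴⁺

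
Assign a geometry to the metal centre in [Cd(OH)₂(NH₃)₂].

tetrahedral

Ligand charges: each hydroxide is −1; ammonia is neutral. With an overall charge of 0 the cadmium centre must be in the +2 oxidation state.
Cd sits in group 12, so the d-electron count is 12 − 2 = 10.
Coordination number: 4.
A d¹⁰ ion has no crystal-field stabilisation preference between square planar and tetrahedral, so four ligands adopt the sterically favoured tetrahedral geometry.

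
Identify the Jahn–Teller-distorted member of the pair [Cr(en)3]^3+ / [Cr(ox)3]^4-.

[Cr(ox)3]^4-

[Cr(en)3]^3+: Ligand charges: ethylenediamine is neutral. With an overall charge of +3 the chromium centre must be in the +3 oxidation state. Cr sits in group 6, so the d-electron count is 6 − 3 = 3. The d³ configuration leaves the e_g set evenly filled (or empty) — no strong Jahn–Teller driving force.
[Cr(ox)3]^4-: Ligand charges: each oxalate is −2. With an overall charge of −4 the chromium centre must be in the +2 oxidation state. Group 6 minus oxidation state 2 gives a d⁴ configuration. Oxalate is a weak-field ligand for a first-row metal, so the complex is high-spin. The t₂g³e_g¹ (high-spin) configuration has an unevenly filled e_g set; the Jahn–Teller theorem predicts a tetragonal distortion (typically axial elongation) to lift the degeneracy.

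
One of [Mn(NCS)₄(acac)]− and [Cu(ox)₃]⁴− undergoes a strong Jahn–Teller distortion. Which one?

[Mn(NCS)₄(acac)]−: Ligand charges: each isothiocyanate is −1; each acetylacetonate is −1. With an overall charge of −1 the manganese centre must be in the +4 oxidation state. Mn sits in group 7, so the d-electron count is 7 − 4 = 3. The d³ configuration leaves the e_g set evenly filled (or empty) — no strong Jahn–Teller driving force.
[Cu(ox)₃]⁴−: Summing ligand charges against the −4 overall charge gives an oxidation state of +2 for copper. Copper is a group-11 element; Cu(II) is therefore d⁹. The t₂g⁶e_g³ configuration has an unevenly filled e_g set; the Jahn–Teller theorem predicts a tetragonal distortion (typically axial elongation) to lift the degeneracy.

[Cu(ox)₃]⁴−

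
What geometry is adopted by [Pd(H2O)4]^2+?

square planar

Summing ligand charges against the +2 overall charge gives an oxidation state of +2 for palladium.
Palladium is a group-10 element; Pd(II) is therefore d⁸.
With 4 monodentate ligands the coordination number is 4.
A 4d d⁸ ion has a large crystal-field splitting; square planar leaves the high-energy d_{x²−y²} orbital empty and maximises CFSE.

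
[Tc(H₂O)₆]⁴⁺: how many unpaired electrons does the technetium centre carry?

Water is neutral; balancing the +4 overall charge requires Tc(IV).
Group 7 minus oxidation state 4 gives a d³ configuration.
In an octahedral field the d³ configuration is t₂g³e_g⁰ (only one arrangement possible), giving 3 unpaired electrons.

3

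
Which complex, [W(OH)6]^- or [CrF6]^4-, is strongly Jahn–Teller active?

[CrF6]^4-

[W(OH)6]^-: Each hydroxide is −1; balancing the −1 overall charge requires W(V). W sits in group 6, so the d-electron count is 6 − 5 = 1. The d¹ configuration leaves the e_g set evenly filled (or empty) — no strong Jahn–Teller driving force.
[CrF6]^4-: Ligand charges: each fluoride is −1. With an overall charge of −4 the chromium centre must be in the +2 oxidation state. Chromium is a group-6 element; Cr(II) is therefore d⁴. Fluoride is a weak-field ligand for a first-row metal, so the complex is high-spin. The t₂g³e_g¹ (high-spin) configuration has an unevenly filled e_g set; the Jahn–Teller theorem predicts a tetragonal distortion (typically axial elongation) to lift the degeneracy.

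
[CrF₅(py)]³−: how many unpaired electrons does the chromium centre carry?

4

Summing ligand charges against the −3 overall charge gives an oxidation state of +2 for chromium.
Chromium is a group-6 element; Cr(II) is therefore d⁴.
The spin state decides the count: Fluoride is a weak-field ligand for a first-row metal, so the complex is high-spin.
An octahedral high-spin d⁴ ion is t₂g³e_g¹, giving 4 unpaired electrons.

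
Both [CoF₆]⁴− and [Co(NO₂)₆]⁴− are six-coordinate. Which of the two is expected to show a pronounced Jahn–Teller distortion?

[CoF₆]⁴−: Summing ligand charges against the −4 overall charge gives an oxidation state of +2 for cobalt. Co sits in group 9, so the d-electron count is 9 − 2 = 7. Fluoride is a weak-field ligand for a first-row metal, so the complex is high-spin. The d⁷ configuration leaves the e_g set evenly filled (or empty) — no strong Jahn–Teller driving force.
[Co(NO₂)₆]⁴−: Ligand charges: each nitro (N-bound nitrite) is −1. With an overall charge of −4 the cobalt centre must be in the +2 oxidation state. Group 9 minus oxidation state 2 gives a d⁷ configuration. Nitro (N-bound nitrite) is a strong-field ligand (high in the spectrochemical series) for a first-row metal, so the complex is low-spin. The t₂g⁶e_g¹ (low-spin) configuration has an unevenly filled e_g set; the Jahn–Teller theorem predicts a tetragonal distortion (typically axial elongation) to lift the degeneracy.

[Co(NO₂)₆]⁴−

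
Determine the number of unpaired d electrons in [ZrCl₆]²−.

0

Each chloride is −1; balancing the −2 overall charge requires Zr(IV).
Group 4 minus oxidation state 4 gives a d⁰ configuration.
In an octahedral field the d⁰ configuration is t₂g⁰e_g⁰, giving 0 unpaired electrons.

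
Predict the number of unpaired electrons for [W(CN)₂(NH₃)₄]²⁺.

Summing ligand charges against the +2 overall charge gives an oxidation state of +4 for tungsten.
W sits in group 6, so the d-electron count is 6 − 4 = 2.
In an octahedral field the d² configuration is t₂g²e_g⁰ (only one arrangement possible), giving 2 unpaired electrons.

2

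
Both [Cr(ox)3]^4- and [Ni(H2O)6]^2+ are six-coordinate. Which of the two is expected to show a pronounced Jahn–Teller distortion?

[Cr(ox)3]^4-

[Cr(ox)3]^4-: Each oxalate is −2; balancing the −4 overall charge requires Cr(II). Chromium is a group-6 element; Cr(II) is therefore d⁴. Oxalate is a weak-field ligand for a first-row metal, so the complex is high-spin. The t₂g³e_g¹ (high-spin) configuration has an unevenly filled e_g set; the Jahn–Teller theorem predicts a tetragonal distortion (typically axial elongation) to lift the degeneracy.
[Ni(H2O)6]^2+: Water is neutral; balancing the +2 overall charge requires Ni(II). Ni sits in group 10, so the d-electron count is 10 − 2 = 8. The d⁸ configuration leaves the e_g set evenly filled (or empty) — no strong Jahn–Teller driving force.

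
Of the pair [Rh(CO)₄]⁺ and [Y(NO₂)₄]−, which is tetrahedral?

For [Rh(CO)₄]⁺: Summing ligand charges against the +1 overall charge gives an oxidation state of +1 for rhodium. Rh sits in group 9, so the d-electron count is 9 − 1 = 8. A 4d d⁸ ion has a large crystal-field splitting; square planar leaves the high-energy d_{x²−y²} orbital empty and maximises CFSE. → square planar.
For [Y(NO₂)₄]−: Summing ligand charges against the −1 overall charge gives an oxidation state of +3 for yttrium. Yttrium is a group-3 element; Y(III) is therefore d⁰. A d⁰ ion has no crystal-field stabilisation preference between square planar and tetrahedral, so four ligands adopt the sterically favoured tetrahedral geometry. → tetrahedral.

[Y(NO₂)₄]−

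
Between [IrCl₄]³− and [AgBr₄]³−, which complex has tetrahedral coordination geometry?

[AgBr₄]³−

For [IrCl₄]³−: Ligand charges: each chloride is −1. With an overall charge of −3 the iridium centre must be in the +1 oxidation state. Ir sits in group 9, so the d-electron count is 9 − 1 = 8. A 5d d⁸ ion has a large crystal-field splitting; square planar leaves the high-energy d_{x²−y²} orbital empty and maximises CFSE. → square planar.
For [AgBr₄]³−: Summing ligand charges against the −3 overall charge gives an oxidation state of +1 for silver. Group 11 minus oxidation state 1 gives a d¹⁰ configuration. A d¹⁰ ion has no crystal-field stabilisation preference between square planar and tetrahedral, so four ligands adopt the sterically favoured tetrahedral geometry. → tetrahedral.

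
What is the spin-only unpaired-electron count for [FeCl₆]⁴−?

Summing ligand charges against the −4 overall charge gives an oxidation state of +2 for iron.
Group 8 minus oxidation state 2 gives a d⁶ configuration.
The spin state decides the count: Chloride is a weak-field ligand for a first-row metal, so the complex is high-spin.
An octahedral high-spin d⁶ ion is t₂g⁴e_g², giving 4 unpaired electrons.

4 unpaired electrons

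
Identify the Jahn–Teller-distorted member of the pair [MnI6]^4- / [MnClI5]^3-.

[MnClI5]^3-

[MnI6]^4-: Ligand charges: each iodide is −1. With an overall charge of −4 the manganese centre must be in the +2 oxidation state. Group 7 minus oxidation state 2 gives a d⁵ configuration. Iodide is a weak-field ligand for a first-row metal, so the complex is high-spin. The d⁵ configuration leaves the e_g set evenly filled (or empty) — no strong Jahn–Teller driving force.
[MnClI5]^3-: Summing ligand charges against the −3 overall charge gives an oxidation state of +3 for manganese. Group 7 minus oxidation state 3 gives a d⁴ configuration. Chloride and iodide are weak-field ligands for a first-row metal, so the complex is high-spin. The t₂g³e_g¹ (high-spin) configuration has an unevenly filled e_g set; the Jahn–Teller theorem predicts a tetragonal distortion (typically axial elongation) to lift the degeneracy.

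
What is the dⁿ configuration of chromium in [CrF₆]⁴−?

d⁴

Each fluoride is −1; balancing the −4 overall charge requires Cr(II).
Cr sits in group 6, so the d-electron count is 6 − 2 = 4.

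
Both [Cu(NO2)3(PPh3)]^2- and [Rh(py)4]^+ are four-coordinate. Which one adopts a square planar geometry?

[Rh(py)4]^+

For [Cu(NO2)3(PPh3)]^2-: Summing ligand charges against the −2 overall charge gives an oxidation state of +1 for copper. Copper is a group-11 element; Cu(I) is therefore d¹⁰. A d¹⁰ ion has no crystal-field stabilisation preference between square planar and tetrahedral, so four ligands adopt the sterically favoured tetrahedral geometry. → tetrahedral.
For [Rh(py)4]^+: Ligand charges: pyridine is neutral. With an overall charge of +1 the rhodium centre must be in the +1 oxidation state. Group 9 minus oxidation state 1 gives a d⁸ configuration. A 4d d⁸ ion has a large crystal-field splitting; square planar leaves the high-energy d_{x²−y²} orbital empty and maximises CFSE. → square planar.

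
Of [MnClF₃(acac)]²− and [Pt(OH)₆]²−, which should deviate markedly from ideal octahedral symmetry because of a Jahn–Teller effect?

[MnClF₃(acac)]²−

[MnClF₃(acac)]²−: Summing ligand charges against the −2 overall charge gives an oxidation state of +3 for manganese. Group 7 minus oxidation state 3 gives a d⁴ configuration. Acetylacetonate, chloride, and fluoride are weak-field ligands for a first-row metal, so the complex is high-spin. The t₂g³e_g¹ (high-spin) configuration has an unevenly filled e_g set; the Jahn–Teller theorem predicts a tetragonal distortion (typically axial elongation) to lift the degeneracy.
[Pt(OH)₆]²−: Ligand charges: each hydroxide is −1. With an overall charge of −2 the platinum centre must be in the +4 oxidation state. Pt sits in group 10, so the d-electron count is 10 − 4 = 6. A 5d ion has a large Δₒ and is invariably low-spin. The d⁶ configuration leaves the e_g set evenly filled (or empty) — no strong Jahn–Teller driving force.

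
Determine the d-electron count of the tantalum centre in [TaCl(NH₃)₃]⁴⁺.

d⁰

Each chloride is −1; ammonia is neutral; balancing the +4 overall charge requires Ta(V).
Group 5 minus oxidation state 5 gives a d⁰ configuration.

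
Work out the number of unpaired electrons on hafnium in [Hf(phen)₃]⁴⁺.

Summing ligand charges against the +4 overall charge gives an oxidation state of +4 for hafnium.
Hf sits in group 4, so the d-electron count is 4 − 4 = 0.
Counting donor atoms: 3×1,10-phenanthroline (bidentate) → 6 donors. Coordination number = 6.
In an octahedral field the d⁰ configuration is t₂g⁰e_g⁰, giving 0 unpaired electrons.

0 unpaired electrons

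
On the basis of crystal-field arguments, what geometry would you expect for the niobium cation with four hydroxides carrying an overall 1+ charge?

tetrahedral

Each hydroxide is −1; balancing the +1 overall charge requires Nb(V).
Group 5 minus oxidation state 5 gives a d⁰ configuration.
Coordination number: 4.
A d⁰ ion has no crystal-field stabilisation preference between square planar and tetrahedral, so four ligands adopt the sterically favoured tetrahedral geometry.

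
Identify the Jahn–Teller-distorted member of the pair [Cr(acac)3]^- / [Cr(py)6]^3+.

[Cr(acac)3]^-

[Cr(acac)3]^-: Ligand charges: each acetylacetonate is −1. With an overall charge of −1 the chromium centre must be in the +2 oxidation state. Group 6 minus oxidation state 2 gives a d⁴ configuration. Acetylacetonate is a weak-field ligand for a first-row metal, so the complex is high-spin. The t₂g³e_g¹ (high-spin) configuration has an unevenly filled e_g set; the Jahn–Teller theorem predicts a tetragonal distortion (typically axial elongation) to lift the degeneracy.
[Cr(py)6]^3+: Pyridine is neutral; balancing the +3 overall charge requires Cr(III). Cr sits in group 6, so the d-electron count is 6 − 3 = 3. The d³ configuration leaves the e_g set evenly filled (or empty) — no strong Jahn–Teller driving force.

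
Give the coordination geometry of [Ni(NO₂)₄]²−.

square planar

Summing ligand charges against the −2 overall charge gives an oxidation state of +2 for nickel.
Ni sits in group 10, so the d-electron count is 10 − 2 = 8.
Coordination number: 4.
Nitro (N-bound nitrite) is a strong-field ligand (high in the spectrochemical series).
A 3d d⁸ ion with strong-field ligands gains enough CFSE to favour square planar over tetrahedral.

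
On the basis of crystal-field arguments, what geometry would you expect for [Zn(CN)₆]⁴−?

octahedral

Ligand charges: each cyanide is −1. With an overall charge of −4 the zinc centre must be in the +2 oxidation state.
Zn sits in group 12, so the d-electron count is 12 − 2 = 10.
With 6 monodentate ligands the coordination number is 6.
Six donors around a single metal centre give an octahedral coordination sphere.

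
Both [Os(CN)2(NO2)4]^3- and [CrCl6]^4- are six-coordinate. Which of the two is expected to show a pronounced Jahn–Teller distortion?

[Os(CN)2(NO2)4]^3-: Each cyanide is −1; each nitro (N-bound nitrite) is −1; balancing the −3 overall charge requires Os(III). Os sits in group 8, so the d-electron count is 8 − 3 = 5. A 5d ion has a large Δₒ and is invariably low-spin. The d⁵ configuration leaves the e_g set evenly filled (or empty) — no strong Jahn–Teller driving force.
[CrCl6]^4-: Each chloride is −1; balancing the −4 overall charge requires Cr(II). Group 6 minus oxidation state 2 gives a d⁴ configuration. Chloride is a weak-field ligand for a first-row metal, so the complex is high-spin. The t₂g³e_g¹ (high-spin) configuration has an unevenly filled e_g set; the Jahn–Teller theorem predicts a tetragonal distortion (typically axial elongation) to lift the degeneracy.

[CrCl6]^4-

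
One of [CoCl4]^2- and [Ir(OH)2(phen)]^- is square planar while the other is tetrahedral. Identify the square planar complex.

For [CoCl4]^2-: Each chloride is −1; balancing the −2 overall charge requires Co(II). Co sits in group 9, so the d-electron count is 9 − 2 = 7. For a high-spin 3d d⁷ ion with weak-field ligands the small Δₜ gives little square-planar CFSE advantage, so four ligands adopt the sterically favoured tetrahedral geometry. → tetrahedral.
For [Ir(OH)2(phen)]^-: Summing ligand charges against the −1 overall charge gives an oxidation state of +1 for iridium. Ir sits in group 9, so the d-electron count is 9 − 1 = 8. A 5d d⁸ ion has a large crystal-field splitting; square planar leaves the high-energy d_{x²−y²} orbital empty and maximises CFSE. → square planar.

[Ir(OH)2(phen)]^-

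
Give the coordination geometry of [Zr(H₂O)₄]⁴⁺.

Summing ligand charges against the +4 overall charge gives an oxidation state of +4 for zirconium.
Group 4 minus oxidation state 4 gives a d⁰ configuration.
With 4 monodentate ligands the coordination number is 4.
A d⁰ ion has no crystal-field stabilisation preference between square planar and tetrahedral, so four ligands adopt the sterically favoured tetrahedral geometry.

tetrahedral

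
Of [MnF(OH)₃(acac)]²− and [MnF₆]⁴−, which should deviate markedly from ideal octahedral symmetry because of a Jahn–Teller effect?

[MnF(OH)₃(acac)]²−: Each fluoride is −1; each hydroxide is −1; each acetylacetonate is −1; balancing the −2 overall charge requires Mn(III). Mn sits in group 7, so the d-electron count is 7 − 3 = 4. Acetylacetonate, fluoride, and hydroxide are weak-field ligands for a first-row metal, so the complex is high-spin. The t₂g³e_g¹ (high-spin) configuration has an unevenly filled e_g set; the Jahn–Teller theorem predicts a tetragonal distortion (typically axial elongation) to lift the degeneracy.
[MnF₆]⁴−: Each fluoride is −1; balancing the −4 overall charge requires Mn(II). Group 7 minus oxidation state 2 gives a d⁵ configuration. Fluoride is a weak-field ligand for a first-row metal, so the complex is high-spin. The d⁵ configuration leaves the e_g set evenly filled (or empty) — no strong Jahn–Teller driving force.

[MnF(OH)₃(acac)]²−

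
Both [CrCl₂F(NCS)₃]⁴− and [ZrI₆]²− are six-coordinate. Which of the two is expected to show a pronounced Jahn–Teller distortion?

[CrCl₂F(NCS)₃]⁴−: Summing ligand charges against the −4 overall charge gives an oxidation state of +2 for chromium. Group 6 minus oxidation state 2 gives a d⁴ configuration. Chloride, fluoride, and isothiocyanate are weak-field ligands for a first-row metal, so the complex is high-spin. The t₂g³e_g¹ (high-spin) configuration has an unevenly filled e_g set; the Jahn–Teller theorem predicts a tetragonal distortion (typically axial elongation) to lift the degeneracy.
[ZrI₆]²−: Summing ligand charges against the −2 overall charge gives an oxidation state of +4 for zirconium. Group 4 minus oxidation state 4 gives a d⁰ configuration. The d⁰ configuration leaves the e_g set evenly filled (or empty) — no strong Jahn–Teller driving force.

[CrCl₂F(NCS)₃]⁴−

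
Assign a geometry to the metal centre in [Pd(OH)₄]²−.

square planar

Ligand charges: each hydroxide is −1. With an overall charge of −2 the palladium centre must be in the +2 oxidation state.
Palladium is a group-10 element; Pd(II) is therefore d⁸.
With 4 monodentate ligands the coordination number is 4.
A 4d d⁸ ion has a large crystal-field splitting; square planar leaves the high-energy d_{x²−y²} orbital empty and maximises CFSE.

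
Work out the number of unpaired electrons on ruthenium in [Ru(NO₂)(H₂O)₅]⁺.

Each nitro (N-bound nitrite) is −1; water is neutral; balancing the +1 overall charge requires Ru(II).
Ru sits in group 8, so the d-electron count is 8 − 2 = 6.
The spin state decides the count: a 4d ion has a large Δₒ and is invariably low-spin.
An octahedral low-spin d⁶ ion is t₂g⁶e_g⁰, giving 0 unpaired electrons.

0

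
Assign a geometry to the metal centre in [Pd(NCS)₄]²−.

square planar

Ligand charges: each isothiocyanate is −1. With an overall charge of −2 the palladium centre must be in the +2 oxidation state.
Palladium is a group-10 element; Pd(II) is therefore d⁸.
Coordination number: 4.
A 4d d⁸ ion has a large crystal-field splitting; square planar leaves the high-energy d_{x²−y²} orbital empty and maximises CFSE.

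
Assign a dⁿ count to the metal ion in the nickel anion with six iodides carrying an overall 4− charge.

Ligand charges: each iodide is −1. With an overall charge of −4 the nickel centre must be in the +2 oxidation state.
Group 10 minus oxidation state 2 gives a d⁸ configuration.

d⁸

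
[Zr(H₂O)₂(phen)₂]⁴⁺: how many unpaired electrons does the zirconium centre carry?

Ligand charges: water is neutral; 1,10-phenanthroline is neutral. With an overall charge of +4 the zirconium centre must be in the +4 oxidation state.
Zr sits in group 4, so the d-electron count is 4 − 4 = 0.
Counting donor atoms: 2×water (monodentate) → 2 donors; 2×1,10-phenanthroline (bidentate) → 4 donors. Coordination number = 6.
In an octahedral field the d⁰ configuration is t₂g⁰e_g⁰, giving 0 unpaired electrons.

0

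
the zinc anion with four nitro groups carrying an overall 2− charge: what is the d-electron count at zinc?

d¹⁰

Ligand charges: each nitro (N-bound nitrite) is −1. With an overall charge of −2 the zinc centre must be in the +2 oxidation state.
Group 12 minus oxidation state 2 gives a d¹⁰ configuration.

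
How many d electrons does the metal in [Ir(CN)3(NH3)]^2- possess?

d⁸

Ligand charges: each cyanide is −1; ammonia is neutral. With an overall charge of −2 the iridium centre must be in the +1 oxidation state.
Iridium is a group-9 element; Ir(I) is therefore d⁸.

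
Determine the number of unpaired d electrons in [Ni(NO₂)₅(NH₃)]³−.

2

Ligand charges: each nitro (N-bound nitrite) is −1; ammonia is neutral. With an overall charge of −3 the nickel centre must be in the +2 oxidation state.
Nickel is a group-10 element; Ni(II) is therefore d⁸.
In an octahedral field the d⁸ configuration is t₂g⁶e_g² (only one arrangement possible), giving 2 unpaired electrons.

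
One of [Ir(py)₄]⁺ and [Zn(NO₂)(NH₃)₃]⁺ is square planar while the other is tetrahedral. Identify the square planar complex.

For [Ir(py)₄]⁺: Ligand charges: pyridine is neutral. With an overall charge of +1 the iridium centre must be in the +1 oxidation state. Iridium is a group-9 element; Ir(I) is therefore d⁸. A 5d d⁸ ion has a large crystal-field splitting; square planar leaves the high-energy d_{x²−y²} orbital empty and maximises CFSE. → square planar.
For [Zn(NO₂)(NH₃)₃]⁺: Summing ligand charges against the +1 overall charge gives an oxidation state of +2 for zinc. Zinc is a group-12 element; Zn(II) is therefore d¹⁰. A d¹⁰ ion has no crystal-field stabilisation preference between square planar and tetrahedral, so four ligands adopt the sterically favoured tetrahedral geometry. → tetrahedral.

[Ir(py)₄]⁺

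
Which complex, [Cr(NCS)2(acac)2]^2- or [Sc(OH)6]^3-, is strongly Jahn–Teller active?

[Cr(NCS)2(acac)2]^2-: Ligand charges: each isothiocyanate is −1; each acetylacetonate is −1. With an overall charge of −2 the chromium centre must be in the +2 oxidation state. Cr sits in group 6, so the d-electron count is 6 − 2 = 4. Acetylacetonate and isothiocyanate are weak-field ligands for a first-row metal, so the complex is high-spin. The t₂g³e_g¹ (high-spin) configuration has an unevenly filled e_g set; the Jahn–Teller theorem predicts a tetragonal distortion (typically axial elongation) to lift the degeneracy.
[Sc(OH)6]^3-: Each hydroxide is −1; balancing the −3 overall charge requires Sc(III). Group 3 minus oxidation state 3 gives a d⁰ configuration. The d⁰ configuration leaves the e_g set evenly filled (or empty) — no strong Jahn–Teller driving force.

[Cr(NCS)2(acac)2]^2-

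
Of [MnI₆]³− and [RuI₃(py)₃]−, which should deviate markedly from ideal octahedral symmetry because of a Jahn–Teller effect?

[MnI₆]³−: Each iodide is −1; balancing the −3 overall charge requires Mn(III). Mn sits in group 7, so the d-electron count is 7 − 3 = 4. Iodide is a weak-field ligand for a first-row metal, so the complex is high-spin. The t₂g³e_g¹ (high-spin) configuration has an unevenly filled e_g set; the Jahn–Teller theorem predicts a tetragonal distortion (typically axial elongation) to lift the degeneracy.
[RuI₃(py)₃]−: Summing ligand charges against the −1 overall charge gives an oxidation state of +2 for ruthenium. Ru sits in group 8, so the d-electron count is 8 − 2 = 6. A 4d ion has a large Δₒ and is invariably low-spin. The d⁶ configuration leaves the e_g set evenly filled (or empty) — no strong Jahn–Teller driving force.

[MnI₆]³−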